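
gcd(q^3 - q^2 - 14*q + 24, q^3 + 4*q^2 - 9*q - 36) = q^2 + q - 12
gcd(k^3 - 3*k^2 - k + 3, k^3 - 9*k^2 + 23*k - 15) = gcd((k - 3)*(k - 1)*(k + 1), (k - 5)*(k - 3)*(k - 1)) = k^2 - 4*k + 3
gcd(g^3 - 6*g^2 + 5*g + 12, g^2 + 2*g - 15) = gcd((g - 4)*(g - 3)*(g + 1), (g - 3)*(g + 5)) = g - 3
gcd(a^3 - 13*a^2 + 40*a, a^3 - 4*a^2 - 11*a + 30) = a - 5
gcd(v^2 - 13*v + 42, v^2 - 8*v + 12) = v - 6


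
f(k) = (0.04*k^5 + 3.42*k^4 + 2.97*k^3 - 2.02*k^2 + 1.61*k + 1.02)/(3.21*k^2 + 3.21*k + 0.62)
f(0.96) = 0.94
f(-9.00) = 76.53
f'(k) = (-6.42*k - 3.21)*(0.04*k^5 + 3.42*k^4 + 2.97*k^3 - 2.02*k^2 + 1.61*k + 1.02)/(3.21*k^2 + 3.21*k + 0.62)^2 + (0.2*k^4 + 13.68*k^3 + 8.91*k^2 - 4.04*k + 1.61)/(3.21*k^2 + 3.21*k + 0.62)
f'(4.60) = 10.30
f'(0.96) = 1.41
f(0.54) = 0.63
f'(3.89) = 8.57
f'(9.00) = 21.84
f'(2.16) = 4.43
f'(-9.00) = -16.07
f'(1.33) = 2.41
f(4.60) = 22.43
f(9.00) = 92.63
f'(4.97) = 11.22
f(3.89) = 15.73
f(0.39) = 0.68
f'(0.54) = 0.00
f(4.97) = 26.41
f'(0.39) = -0.70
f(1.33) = 1.65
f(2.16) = 4.50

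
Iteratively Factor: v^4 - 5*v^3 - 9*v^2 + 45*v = (v - 3)*(v^3 - 2*v^2 - 15*v) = (v - 3)*(v + 3)*(v^2 - 5*v) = v*(v - 3)*(v + 3)*(v - 5)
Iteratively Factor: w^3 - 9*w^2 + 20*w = (w - 5)*(w^2 - 4*w) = w*(w - 5)*(w - 4)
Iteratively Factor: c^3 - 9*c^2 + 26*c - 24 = (c - 3)*(c^2 - 6*c + 8) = (c - 4)*(c - 3)*(c - 2)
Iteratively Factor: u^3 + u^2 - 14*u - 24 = (u + 2)*(u^2 - u - 12) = (u + 2)*(u + 3)*(u - 4)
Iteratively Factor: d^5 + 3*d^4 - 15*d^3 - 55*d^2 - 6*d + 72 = (d + 3)*(d^4 - 15*d^2 - 10*d + 24) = (d - 1)*(d + 3)*(d^3 + d^2 - 14*d - 24) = (d - 1)*(d + 2)*(d + 3)*(d^2 - d - 12) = (d - 4)*(d - 1)*(d + 2)*(d + 3)*(d + 3)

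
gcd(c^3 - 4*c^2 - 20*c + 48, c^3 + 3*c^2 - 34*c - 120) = c^2 - 2*c - 24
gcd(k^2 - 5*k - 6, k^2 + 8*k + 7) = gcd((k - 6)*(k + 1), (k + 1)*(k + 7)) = k + 1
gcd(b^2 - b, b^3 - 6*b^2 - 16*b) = b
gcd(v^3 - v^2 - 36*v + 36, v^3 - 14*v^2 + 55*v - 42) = v^2 - 7*v + 6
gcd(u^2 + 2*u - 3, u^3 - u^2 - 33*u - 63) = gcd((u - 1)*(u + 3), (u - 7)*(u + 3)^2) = u + 3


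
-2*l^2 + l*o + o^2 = (-l + o)*(2*l + o)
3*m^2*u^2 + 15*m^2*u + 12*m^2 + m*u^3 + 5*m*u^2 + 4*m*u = (3*m + u)*(u + 4)*(m*u + m)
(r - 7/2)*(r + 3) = r^2 - r/2 - 21/2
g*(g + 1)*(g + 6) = g^3 + 7*g^2 + 6*g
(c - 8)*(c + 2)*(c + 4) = c^3 - 2*c^2 - 40*c - 64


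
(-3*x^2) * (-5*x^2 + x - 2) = 15*x^4 - 3*x^3 + 6*x^2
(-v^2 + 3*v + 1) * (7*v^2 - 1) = -7*v^4 + 21*v^3 + 8*v^2 - 3*v - 1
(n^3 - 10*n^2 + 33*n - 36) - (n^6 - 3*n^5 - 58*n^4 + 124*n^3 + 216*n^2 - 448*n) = -n^6 + 3*n^5 + 58*n^4 - 123*n^3 - 226*n^2 + 481*n - 36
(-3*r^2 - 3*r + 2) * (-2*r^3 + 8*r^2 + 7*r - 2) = 6*r^5 - 18*r^4 - 49*r^3 + r^2 + 20*r - 4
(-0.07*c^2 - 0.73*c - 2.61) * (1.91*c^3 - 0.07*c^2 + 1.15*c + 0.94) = -0.1337*c^5 - 1.3894*c^4 - 5.0145*c^3 - 0.7226*c^2 - 3.6877*c - 2.4534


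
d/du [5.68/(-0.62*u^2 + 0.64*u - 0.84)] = (7.0432*u - 3.6352)/(0.62*u^2 - 0.64*u + 0.84)^2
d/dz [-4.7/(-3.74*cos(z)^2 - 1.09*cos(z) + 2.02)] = (35.156*cos(z) + 5.123)*sin(z)/(3.74*cos(z)^2 + 1.09*cos(z) - 2.02)^2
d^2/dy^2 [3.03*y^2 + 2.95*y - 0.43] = 6.06000000000000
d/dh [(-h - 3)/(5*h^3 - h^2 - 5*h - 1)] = 2*(5*h^3 + 22*h^2 - 3*h - 7)/(25*h^6 - 10*h^5 - 49*h^4 + 27*h^2 + 10*h + 1)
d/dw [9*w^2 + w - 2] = 18*w + 1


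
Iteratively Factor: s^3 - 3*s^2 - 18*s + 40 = (s + 4)*(s^2 - 7*s + 10) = (s - 5)*(s + 4)*(s - 2)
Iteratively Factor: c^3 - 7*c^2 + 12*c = (c)*(c^2 - 7*c + 12) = c*(c - 4)*(c - 3)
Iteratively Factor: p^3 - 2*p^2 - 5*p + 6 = (p - 3)*(p^2 + p - 2) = (p - 3)*(p + 2)*(p - 1)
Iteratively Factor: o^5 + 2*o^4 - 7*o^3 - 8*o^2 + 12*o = (o + 2)*(o^4 - 7*o^2 + 6*o) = (o + 2)*(o + 3)*(o^3 - 3*o^2 + 2*o) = o*(o + 2)*(o + 3)*(o^2 - 3*o + 2) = o*(o - 2)*(o + 2)*(o + 3)*(o - 1)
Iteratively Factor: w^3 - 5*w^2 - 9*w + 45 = (w - 3)*(w^2 - 2*w - 15) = (w - 3)*(w + 3)*(w - 5)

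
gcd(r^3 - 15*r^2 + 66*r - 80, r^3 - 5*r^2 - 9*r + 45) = r - 5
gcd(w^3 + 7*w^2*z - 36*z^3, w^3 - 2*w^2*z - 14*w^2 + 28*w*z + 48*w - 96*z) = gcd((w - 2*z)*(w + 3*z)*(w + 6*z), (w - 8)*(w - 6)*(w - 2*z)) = -w + 2*z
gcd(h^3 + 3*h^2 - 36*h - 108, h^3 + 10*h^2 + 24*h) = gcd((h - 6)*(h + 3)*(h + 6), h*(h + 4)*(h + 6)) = h + 6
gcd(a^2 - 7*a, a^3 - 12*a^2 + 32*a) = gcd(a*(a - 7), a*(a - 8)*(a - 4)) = a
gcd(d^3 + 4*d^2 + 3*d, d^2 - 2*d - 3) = d + 1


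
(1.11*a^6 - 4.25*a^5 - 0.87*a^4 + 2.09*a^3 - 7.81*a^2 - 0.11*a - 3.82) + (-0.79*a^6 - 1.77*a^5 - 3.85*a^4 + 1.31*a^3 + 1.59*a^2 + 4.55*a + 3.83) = 0.32*a^6 - 6.02*a^5 - 4.72*a^4 + 3.4*a^3 - 6.22*a^2 + 4.44*a + 0.0100000000000002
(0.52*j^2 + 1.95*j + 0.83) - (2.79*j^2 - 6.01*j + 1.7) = -2.27*j^2 + 7.96*j - 0.87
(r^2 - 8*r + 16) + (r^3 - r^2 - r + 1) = r^3 - 9*r + 17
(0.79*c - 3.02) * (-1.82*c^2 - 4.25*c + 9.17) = -1.4378*c^3 + 2.1389*c^2 + 20.0793*c - 27.6934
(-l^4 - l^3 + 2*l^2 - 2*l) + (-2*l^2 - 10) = -l^4 - l^3 - 2*l - 10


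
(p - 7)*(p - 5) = p^2 - 12*p + 35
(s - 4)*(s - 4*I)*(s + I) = s^3 - 4*s^2 - 3*I*s^2 + 4*s + 12*I*s - 16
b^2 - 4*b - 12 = (b - 6)*(b + 2)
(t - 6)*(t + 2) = t^2 - 4*t - 12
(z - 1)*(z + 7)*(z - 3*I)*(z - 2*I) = z^4 + 6*z^3 - 5*I*z^3 - 13*z^2 - 30*I*z^2 - 36*z + 35*I*z + 42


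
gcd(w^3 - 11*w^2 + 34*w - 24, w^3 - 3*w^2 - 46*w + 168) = w^2 - 10*w + 24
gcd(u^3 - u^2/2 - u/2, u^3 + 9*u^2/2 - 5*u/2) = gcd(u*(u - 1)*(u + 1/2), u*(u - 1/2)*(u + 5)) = u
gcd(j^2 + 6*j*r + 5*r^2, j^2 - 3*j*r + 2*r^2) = 1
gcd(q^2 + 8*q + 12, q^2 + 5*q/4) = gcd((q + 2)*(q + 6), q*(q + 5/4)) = 1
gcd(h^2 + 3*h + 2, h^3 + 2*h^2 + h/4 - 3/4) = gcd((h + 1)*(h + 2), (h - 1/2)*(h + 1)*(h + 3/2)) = h + 1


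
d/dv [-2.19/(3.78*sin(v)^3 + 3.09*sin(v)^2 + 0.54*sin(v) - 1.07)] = (24.8346*sin(v)^2 + 13.5342*sin(v) + 1.1826)*cos(v)/(3.78*sin(v)^3 + 3.09*sin(v)^2 + 0.54*sin(v) - 1.07)^2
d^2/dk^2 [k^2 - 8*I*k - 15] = 2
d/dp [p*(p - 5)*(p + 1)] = 3*p^2 - 8*p - 5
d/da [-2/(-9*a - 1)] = -18/(9*a + 1)^2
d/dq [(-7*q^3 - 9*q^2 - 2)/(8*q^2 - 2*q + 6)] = (-14*q^4 + 7*q^3 - 27*q^2 - 19*q - 1)/(16*q^4 - 8*q^3 + 25*q^2 - 6*q + 9)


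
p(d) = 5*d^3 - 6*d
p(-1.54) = -9.02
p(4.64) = 471.65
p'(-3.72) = 201.58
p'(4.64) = 316.94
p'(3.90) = 222.15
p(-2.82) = -95.21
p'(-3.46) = 173.57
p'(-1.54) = 29.57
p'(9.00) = 1209.00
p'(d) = 15*d^2 - 6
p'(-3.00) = 129.00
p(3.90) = 273.20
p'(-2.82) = 113.29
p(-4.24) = -355.69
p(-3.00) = -117.00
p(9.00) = 3591.00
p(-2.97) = -113.17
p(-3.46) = -186.35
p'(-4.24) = 263.66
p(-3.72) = -235.07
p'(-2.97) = 126.31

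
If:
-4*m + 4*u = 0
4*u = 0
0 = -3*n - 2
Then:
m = 0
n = -2/3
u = 0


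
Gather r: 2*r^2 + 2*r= 2*r^2 + 2*r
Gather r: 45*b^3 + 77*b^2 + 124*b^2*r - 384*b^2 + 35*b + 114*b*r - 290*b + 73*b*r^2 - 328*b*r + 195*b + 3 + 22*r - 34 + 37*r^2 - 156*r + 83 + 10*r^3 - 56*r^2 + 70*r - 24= 45*b^3 - 307*b^2 - 60*b + 10*r^3 + r^2*(73*b - 19) + r*(124*b^2 - 214*b - 64) + 28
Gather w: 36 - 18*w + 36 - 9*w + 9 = 81 - 27*w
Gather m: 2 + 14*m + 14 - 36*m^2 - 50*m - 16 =-36*m^2 - 36*m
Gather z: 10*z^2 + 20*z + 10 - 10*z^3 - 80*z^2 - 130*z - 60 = -10*z^3 - 70*z^2 - 110*z - 50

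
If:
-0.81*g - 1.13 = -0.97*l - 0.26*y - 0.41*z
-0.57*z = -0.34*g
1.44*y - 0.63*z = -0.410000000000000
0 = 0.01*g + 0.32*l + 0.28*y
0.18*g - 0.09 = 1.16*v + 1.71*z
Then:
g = -1.28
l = 0.58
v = 0.85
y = -0.62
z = -0.77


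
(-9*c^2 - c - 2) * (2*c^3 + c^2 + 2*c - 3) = -18*c^5 - 11*c^4 - 23*c^3 + 23*c^2 - c + 6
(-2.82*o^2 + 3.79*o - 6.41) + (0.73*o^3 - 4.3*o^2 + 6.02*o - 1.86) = 0.73*o^3 - 7.12*o^2 + 9.81*o - 8.27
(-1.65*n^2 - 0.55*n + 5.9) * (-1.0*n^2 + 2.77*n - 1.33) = 1.65*n^4 - 4.0205*n^3 - 5.229*n^2 + 17.0745*n - 7.847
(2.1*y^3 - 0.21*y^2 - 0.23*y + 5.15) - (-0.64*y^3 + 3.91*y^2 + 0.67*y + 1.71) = 2.74*y^3 - 4.12*y^2 - 0.9*y + 3.44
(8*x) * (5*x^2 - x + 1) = 40*x^3 - 8*x^2 + 8*x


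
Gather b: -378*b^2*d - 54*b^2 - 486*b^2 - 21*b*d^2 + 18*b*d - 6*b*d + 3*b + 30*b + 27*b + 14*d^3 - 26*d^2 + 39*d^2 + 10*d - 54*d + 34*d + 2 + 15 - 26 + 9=b^2*(-378*d - 540) + b*(-21*d^2 + 12*d + 60) + 14*d^3 + 13*d^2 - 10*d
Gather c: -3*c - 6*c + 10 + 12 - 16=6 - 9*c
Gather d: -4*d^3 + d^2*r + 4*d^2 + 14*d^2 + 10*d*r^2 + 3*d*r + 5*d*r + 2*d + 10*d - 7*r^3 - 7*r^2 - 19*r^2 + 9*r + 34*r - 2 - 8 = -4*d^3 + d^2*(r + 18) + d*(10*r^2 + 8*r + 12) - 7*r^3 - 26*r^2 + 43*r - 10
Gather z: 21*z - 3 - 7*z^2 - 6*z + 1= -7*z^2 + 15*z - 2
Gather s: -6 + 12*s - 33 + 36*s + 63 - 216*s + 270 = 294 - 168*s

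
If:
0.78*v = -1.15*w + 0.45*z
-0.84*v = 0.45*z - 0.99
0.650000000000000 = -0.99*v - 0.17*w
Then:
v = -1.06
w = 2.36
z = 4.18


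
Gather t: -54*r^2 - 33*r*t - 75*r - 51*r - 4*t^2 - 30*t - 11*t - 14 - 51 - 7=-54*r^2 - 126*r - 4*t^2 + t*(-33*r - 41) - 72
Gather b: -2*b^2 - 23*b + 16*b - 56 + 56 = -2*b^2 - 7*b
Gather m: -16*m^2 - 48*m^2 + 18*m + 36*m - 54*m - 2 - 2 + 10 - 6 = -64*m^2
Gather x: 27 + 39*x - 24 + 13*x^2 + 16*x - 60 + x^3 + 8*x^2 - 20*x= x^3 + 21*x^2 + 35*x - 57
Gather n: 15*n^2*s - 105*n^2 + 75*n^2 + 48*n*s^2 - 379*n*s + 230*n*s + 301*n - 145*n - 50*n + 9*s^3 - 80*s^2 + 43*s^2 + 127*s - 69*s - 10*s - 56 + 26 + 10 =n^2*(15*s - 30) + n*(48*s^2 - 149*s + 106) + 9*s^3 - 37*s^2 + 48*s - 20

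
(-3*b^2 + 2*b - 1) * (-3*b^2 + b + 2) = 9*b^4 - 9*b^3 - b^2 + 3*b - 2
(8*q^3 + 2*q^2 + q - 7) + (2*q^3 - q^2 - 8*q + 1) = 10*q^3 + q^2 - 7*q - 6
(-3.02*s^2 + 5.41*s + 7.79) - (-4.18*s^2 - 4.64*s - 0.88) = 1.16*s^2 + 10.05*s + 8.67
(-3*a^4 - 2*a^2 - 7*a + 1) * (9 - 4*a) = 12*a^5 - 27*a^4 + 8*a^3 + 10*a^2 - 67*a + 9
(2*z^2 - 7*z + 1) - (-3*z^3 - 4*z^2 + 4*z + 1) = 3*z^3 + 6*z^2 - 11*z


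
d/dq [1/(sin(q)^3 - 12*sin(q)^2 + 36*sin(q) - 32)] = 3*(6 - sin(q))*cos(q)/((sin(q) - 8)^2*(sin(q) - 2)^3)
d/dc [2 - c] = -1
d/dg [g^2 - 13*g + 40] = 2*g - 13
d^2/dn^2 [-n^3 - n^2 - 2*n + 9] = -6*n - 2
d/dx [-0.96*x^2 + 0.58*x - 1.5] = 0.58 - 1.92*x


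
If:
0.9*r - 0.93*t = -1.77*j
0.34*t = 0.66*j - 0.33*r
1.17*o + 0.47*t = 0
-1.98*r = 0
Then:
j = 0.00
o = 0.00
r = 0.00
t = 0.00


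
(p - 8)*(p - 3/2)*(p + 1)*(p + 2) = p^4 - 13*p^3/2 - 29*p^2/2 + 17*p + 24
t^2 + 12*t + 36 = (t + 6)^2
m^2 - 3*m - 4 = (m - 4)*(m + 1)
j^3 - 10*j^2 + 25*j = j*(j - 5)^2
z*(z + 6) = z^2 + 6*z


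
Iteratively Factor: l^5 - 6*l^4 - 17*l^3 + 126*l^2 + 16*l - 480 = (l - 5)*(l^4 - l^3 - 22*l^2 + 16*l + 96) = (l - 5)*(l + 2)*(l^3 - 3*l^2 - 16*l + 48) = (l - 5)*(l - 3)*(l + 2)*(l^2 - 16) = (l - 5)*(l - 4)*(l - 3)*(l + 2)*(l + 4)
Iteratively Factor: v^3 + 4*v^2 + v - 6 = (v - 1)*(v^2 + 5*v + 6) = (v - 1)*(v + 3)*(v + 2)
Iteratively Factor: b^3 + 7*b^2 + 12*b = (b + 4)*(b^2 + 3*b) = b*(b + 4)*(b + 3)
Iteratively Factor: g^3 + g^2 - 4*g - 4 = (g - 2)*(g^2 + 3*g + 2) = (g - 2)*(g + 2)*(g + 1)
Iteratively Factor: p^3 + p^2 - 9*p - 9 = (p + 1)*(p^2 - 9) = (p - 3)*(p + 1)*(p + 3)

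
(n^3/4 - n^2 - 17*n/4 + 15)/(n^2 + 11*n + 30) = (n^3 - 4*n^2 - 17*n + 60)/(4*(n^2 + 11*n + 30))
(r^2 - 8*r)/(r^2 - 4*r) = (r - 8)/(r - 4)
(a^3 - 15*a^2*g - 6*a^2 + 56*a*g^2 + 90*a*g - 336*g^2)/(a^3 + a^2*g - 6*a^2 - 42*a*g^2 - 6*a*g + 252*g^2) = (a^2 - 15*a*g + 56*g^2)/(a^2 + a*g - 42*g^2)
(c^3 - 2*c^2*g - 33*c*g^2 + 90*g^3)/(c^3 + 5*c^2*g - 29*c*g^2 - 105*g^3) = (c^2 + 3*c*g - 18*g^2)/(c^2 + 10*c*g + 21*g^2)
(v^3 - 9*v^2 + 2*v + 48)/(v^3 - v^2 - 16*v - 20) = (v^2 - 11*v + 24)/(v^2 - 3*v - 10)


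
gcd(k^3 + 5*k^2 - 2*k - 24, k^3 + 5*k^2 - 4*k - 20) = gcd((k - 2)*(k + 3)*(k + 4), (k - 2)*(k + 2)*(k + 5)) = k - 2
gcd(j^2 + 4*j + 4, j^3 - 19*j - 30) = j + 2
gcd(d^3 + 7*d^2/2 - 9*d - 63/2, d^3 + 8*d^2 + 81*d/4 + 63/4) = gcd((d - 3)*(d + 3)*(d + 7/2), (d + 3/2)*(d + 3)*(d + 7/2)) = d^2 + 13*d/2 + 21/2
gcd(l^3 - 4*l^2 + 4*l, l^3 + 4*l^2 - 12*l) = l^2 - 2*l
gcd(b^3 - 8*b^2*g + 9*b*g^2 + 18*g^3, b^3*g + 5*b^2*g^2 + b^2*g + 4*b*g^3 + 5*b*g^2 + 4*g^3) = b + g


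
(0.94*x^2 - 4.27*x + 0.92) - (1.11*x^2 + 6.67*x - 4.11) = -0.17*x^2 - 10.94*x + 5.03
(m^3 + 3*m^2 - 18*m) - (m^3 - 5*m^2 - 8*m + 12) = 8*m^2 - 10*m - 12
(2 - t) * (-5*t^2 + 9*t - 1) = 5*t^3 - 19*t^2 + 19*t - 2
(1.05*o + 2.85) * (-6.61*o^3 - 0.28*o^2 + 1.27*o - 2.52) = -6.9405*o^4 - 19.1325*o^3 + 0.5355*o^2 + 0.9735*o - 7.182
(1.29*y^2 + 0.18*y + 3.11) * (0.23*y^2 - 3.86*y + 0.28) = 0.2967*y^4 - 4.938*y^3 + 0.3817*y^2 - 11.9542*y + 0.8708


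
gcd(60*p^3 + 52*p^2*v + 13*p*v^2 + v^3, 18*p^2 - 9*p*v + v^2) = 1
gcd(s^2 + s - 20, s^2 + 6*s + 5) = s + 5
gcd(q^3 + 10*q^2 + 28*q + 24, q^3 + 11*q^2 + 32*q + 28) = q^2 + 4*q + 4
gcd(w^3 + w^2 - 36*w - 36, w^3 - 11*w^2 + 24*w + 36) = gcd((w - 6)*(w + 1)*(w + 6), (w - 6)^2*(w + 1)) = w^2 - 5*w - 6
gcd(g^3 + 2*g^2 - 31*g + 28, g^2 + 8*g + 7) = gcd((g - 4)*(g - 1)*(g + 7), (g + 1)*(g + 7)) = g + 7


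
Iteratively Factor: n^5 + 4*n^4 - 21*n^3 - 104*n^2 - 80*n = (n - 5)*(n^4 + 9*n^3 + 24*n^2 + 16*n) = n*(n - 5)*(n^3 + 9*n^2 + 24*n + 16) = n*(n - 5)*(n + 4)*(n^2 + 5*n + 4) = n*(n - 5)*(n + 1)*(n + 4)*(n + 4)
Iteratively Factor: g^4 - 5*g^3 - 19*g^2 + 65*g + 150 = (g - 5)*(g^3 - 19*g - 30) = (g - 5)^2*(g^2 + 5*g + 6) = (g - 5)^2*(g + 3)*(g + 2)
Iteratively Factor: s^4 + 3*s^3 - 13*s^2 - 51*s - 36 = (s + 3)*(s^3 - 13*s - 12) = (s - 4)*(s + 3)*(s^2 + 4*s + 3) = (s - 4)*(s + 3)^2*(s + 1)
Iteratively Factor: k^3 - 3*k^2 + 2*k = (k - 1)*(k^2 - 2*k) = k*(k - 1)*(k - 2)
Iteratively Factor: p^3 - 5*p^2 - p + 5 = (p - 5)*(p^2 - 1) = (p - 5)*(p + 1)*(p - 1)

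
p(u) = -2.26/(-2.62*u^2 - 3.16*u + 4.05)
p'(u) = -2.26*(5.24*u + 3.16)/(-2.62*u^2 - 3.16*u + 4.05)^2 = (-11.8424*u - 7.1416)/(2.62*u^2 + 3.16*u - 4.05)^2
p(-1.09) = -0.52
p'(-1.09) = 0.30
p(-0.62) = -0.45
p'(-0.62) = 0.01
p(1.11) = 0.84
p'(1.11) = -2.81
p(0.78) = 256.58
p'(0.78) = -211117.42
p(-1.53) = -0.82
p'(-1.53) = 1.45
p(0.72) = -5.42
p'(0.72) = -90.28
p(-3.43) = 0.14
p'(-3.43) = 0.13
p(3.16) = 0.07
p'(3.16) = -0.04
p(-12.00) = 0.01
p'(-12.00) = 0.00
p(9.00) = 0.01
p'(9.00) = -0.00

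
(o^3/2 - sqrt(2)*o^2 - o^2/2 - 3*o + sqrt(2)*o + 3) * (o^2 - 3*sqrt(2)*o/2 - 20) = o^5/2 - 7*sqrt(2)*o^4/4 - o^4/2 - 10*o^3 + 7*sqrt(2)*o^3/4 + 10*o^2 + 49*sqrt(2)*o^2/2 - 49*sqrt(2)*o/2 + 60*o - 60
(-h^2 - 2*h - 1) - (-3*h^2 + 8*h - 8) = 2*h^2 - 10*h + 7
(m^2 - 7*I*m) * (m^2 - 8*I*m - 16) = m^4 - 15*I*m^3 - 72*m^2 + 112*I*m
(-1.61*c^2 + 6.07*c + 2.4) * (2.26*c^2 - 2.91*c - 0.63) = -3.6386*c^4 + 18.4033*c^3 - 11.2254*c^2 - 10.8081*c - 1.512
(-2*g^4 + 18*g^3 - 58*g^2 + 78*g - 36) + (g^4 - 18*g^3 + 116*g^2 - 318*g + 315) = -g^4 + 58*g^2 - 240*g + 279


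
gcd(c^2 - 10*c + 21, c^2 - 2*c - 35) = c - 7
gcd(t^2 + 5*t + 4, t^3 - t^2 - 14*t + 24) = t + 4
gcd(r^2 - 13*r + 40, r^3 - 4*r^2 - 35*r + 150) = r - 5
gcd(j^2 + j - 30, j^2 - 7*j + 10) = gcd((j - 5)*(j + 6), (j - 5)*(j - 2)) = j - 5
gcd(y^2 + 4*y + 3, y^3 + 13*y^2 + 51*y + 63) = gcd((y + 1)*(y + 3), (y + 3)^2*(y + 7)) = y + 3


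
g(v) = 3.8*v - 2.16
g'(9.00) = 3.80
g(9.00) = 32.04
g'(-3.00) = 3.80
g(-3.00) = -13.56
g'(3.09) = 3.80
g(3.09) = 9.58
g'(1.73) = 3.80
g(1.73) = 4.41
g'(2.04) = 3.80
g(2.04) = 5.59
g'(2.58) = 3.80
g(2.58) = 7.64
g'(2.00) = 3.80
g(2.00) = 5.44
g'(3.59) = 3.80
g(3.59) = 11.48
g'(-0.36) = 3.80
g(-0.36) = -3.53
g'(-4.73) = 3.80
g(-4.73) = -20.13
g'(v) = 3.80000000000000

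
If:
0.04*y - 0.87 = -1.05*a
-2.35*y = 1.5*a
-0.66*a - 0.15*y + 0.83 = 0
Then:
No Solution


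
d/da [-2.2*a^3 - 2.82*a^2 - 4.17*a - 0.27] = -6.6*a^2 - 5.64*a - 4.17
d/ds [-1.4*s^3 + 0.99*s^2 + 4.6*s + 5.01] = -4.2*s^2 + 1.98*s + 4.6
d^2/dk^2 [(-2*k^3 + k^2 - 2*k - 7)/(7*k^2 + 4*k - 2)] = 6*(-62*k^3 - 313*k^2 - 232*k - 74)/(343*k^6 + 588*k^5 + 42*k^4 - 272*k^3 - 12*k^2 + 48*k - 8)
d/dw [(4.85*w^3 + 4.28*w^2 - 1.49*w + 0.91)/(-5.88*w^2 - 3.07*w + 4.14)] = (-28.518*w^4 - 29.779*w^3 + 38.3362*w^2 + 46.14*w - 3.3749)/(34.5744*w^4 + 36.1032*w^3 - 39.2615*w^2 - 25.4196*w + 17.1396)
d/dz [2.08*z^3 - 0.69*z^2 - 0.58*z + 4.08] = 6.24*z^2 - 1.38*z - 0.58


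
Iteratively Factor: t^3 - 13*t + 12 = (t + 4)*(t^2 - 4*t + 3) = (t - 3)*(t + 4)*(t - 1)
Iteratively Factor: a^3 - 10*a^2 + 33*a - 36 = (a - 4)*(a^2 - 6*a + 9) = (a - 4)*(a - 3)*(a - 3)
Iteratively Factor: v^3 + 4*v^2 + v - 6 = (v + 2)*(v^2 + 2*v - 3) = (v + 2)*(v + 3)*(v - 1)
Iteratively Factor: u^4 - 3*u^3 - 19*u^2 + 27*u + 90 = (u - 3)*(u^3 - 19*u - 30) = (u - 5)*(u - 3)*(u^2 + 5*u + 6) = (u - 5)*(u - 3)*(u + 2)*(u + 3)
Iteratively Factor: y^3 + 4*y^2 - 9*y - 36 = (y - 3)*(y^2 + 7*y + 12) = (y - 3)*(y + 3)*(y + 4)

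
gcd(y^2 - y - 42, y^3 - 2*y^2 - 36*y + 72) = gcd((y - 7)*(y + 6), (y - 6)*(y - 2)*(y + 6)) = y + 6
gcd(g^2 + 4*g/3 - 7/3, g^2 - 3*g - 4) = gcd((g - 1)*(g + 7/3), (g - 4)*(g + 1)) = 1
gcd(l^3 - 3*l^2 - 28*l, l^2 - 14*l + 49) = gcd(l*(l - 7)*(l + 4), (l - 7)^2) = l - 7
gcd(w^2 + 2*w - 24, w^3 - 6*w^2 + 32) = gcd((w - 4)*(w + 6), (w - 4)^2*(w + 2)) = w - 4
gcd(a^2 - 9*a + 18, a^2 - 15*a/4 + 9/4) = a - 3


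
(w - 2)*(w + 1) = w^2 - w - 2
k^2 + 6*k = k*(k + 6)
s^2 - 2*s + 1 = (s - 1)^2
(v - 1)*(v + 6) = v^2 + 5*v - 6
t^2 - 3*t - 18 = (t - 6)*(t + 3)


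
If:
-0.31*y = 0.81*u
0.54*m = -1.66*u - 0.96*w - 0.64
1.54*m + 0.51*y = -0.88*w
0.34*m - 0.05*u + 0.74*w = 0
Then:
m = -0.39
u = -0.35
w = 0.16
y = 0.91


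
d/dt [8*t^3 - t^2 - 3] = 2*t*(12*t - 1)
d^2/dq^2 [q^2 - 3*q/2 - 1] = 2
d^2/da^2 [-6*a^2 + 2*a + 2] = -12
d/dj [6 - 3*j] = -3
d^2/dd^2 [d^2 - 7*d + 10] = 2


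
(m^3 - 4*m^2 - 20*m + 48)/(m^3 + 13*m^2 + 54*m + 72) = (m^2 - 8*m + 12)/(m^2 + 9*m + 18)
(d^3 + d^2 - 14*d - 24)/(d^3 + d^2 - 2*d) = (d^2 - d - 12)/(d*(d - 1))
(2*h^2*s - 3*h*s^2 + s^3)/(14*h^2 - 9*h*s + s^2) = s*(-h + s)/(-7*h + s)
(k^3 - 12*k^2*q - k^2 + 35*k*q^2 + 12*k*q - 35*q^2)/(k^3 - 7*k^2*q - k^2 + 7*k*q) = (k - 5*q)/k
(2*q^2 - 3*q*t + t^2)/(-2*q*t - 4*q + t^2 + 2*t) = (-q + t)/(t + 2)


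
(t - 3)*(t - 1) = t^2 - 4*t + 3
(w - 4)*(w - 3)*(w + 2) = w^3 - 5*w^2 - 2*w + 24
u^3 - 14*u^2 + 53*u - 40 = (u - 8)*(u - 5)*(u - 1)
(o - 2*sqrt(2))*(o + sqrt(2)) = o^2 - sqrt(2)*o - 4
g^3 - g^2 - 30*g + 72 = (g - 4)*(g - 3)*(g + 6)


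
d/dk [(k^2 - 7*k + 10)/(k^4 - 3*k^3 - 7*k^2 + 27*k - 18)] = 2*(-k^3 + 8*k^2 - 5*k - 18)/(k^6 - 2*k^5 - 17*k^4 + 36*k^3 + 63*k^2 - 162*k + 81)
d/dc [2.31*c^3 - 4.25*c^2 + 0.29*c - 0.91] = 6.93*c^2 - 8.5*c + 0.29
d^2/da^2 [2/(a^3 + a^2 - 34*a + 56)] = 4*(-(3*a + 1)*(a^3 + a^2 - 34*a + 56) + (3*a^2 + 2*a - 34)^2)/(a^3 + a^2 - 34*a + 56)^3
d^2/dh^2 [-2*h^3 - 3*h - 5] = -12*h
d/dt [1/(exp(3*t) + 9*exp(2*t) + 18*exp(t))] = 3*(-exp(2*t) - 6*exp(t) - 6)*exp(-t)/(exp(2*t) + 9*exp(t) + 18)^2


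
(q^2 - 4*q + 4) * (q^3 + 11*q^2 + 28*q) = q^5 + 7*q^4 - 12*q^3 - 68*q^2 + 112*q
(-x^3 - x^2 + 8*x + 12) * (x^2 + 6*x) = -x^5 - 7*x^4 + 2*x^3 + 60*x^2 + 72*x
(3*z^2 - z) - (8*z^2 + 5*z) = -5*z^2 - 6*z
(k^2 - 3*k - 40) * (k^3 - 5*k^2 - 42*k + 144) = k^5 - 8*k^4 - 67*k^3 + 470*k^2 + 1248*k - 5760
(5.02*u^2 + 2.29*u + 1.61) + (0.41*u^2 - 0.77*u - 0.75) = 5.43*u^2 + 1.52*u + 0.86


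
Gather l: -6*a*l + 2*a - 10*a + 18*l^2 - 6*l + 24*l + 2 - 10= -8*a + 18*l^2 + l*(18 - 6*a) - 8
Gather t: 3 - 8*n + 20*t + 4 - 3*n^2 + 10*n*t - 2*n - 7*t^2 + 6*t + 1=-3*n^2 - 10*n - 7*t^2 + t*(10*n + 26) + 8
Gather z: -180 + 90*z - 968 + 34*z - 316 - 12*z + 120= 112*z - 1344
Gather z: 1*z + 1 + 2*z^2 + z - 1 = 2*z^2 + 2*z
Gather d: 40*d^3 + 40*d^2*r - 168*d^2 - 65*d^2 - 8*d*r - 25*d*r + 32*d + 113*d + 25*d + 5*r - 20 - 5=40*d^3 + d^2*(40*r - 233) + d*(170 - 33*r) + 5*r - 25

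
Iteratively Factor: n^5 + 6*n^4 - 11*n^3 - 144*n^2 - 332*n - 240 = (n + 2)*(n^4 + 4*n^3 - 19*n^2 - 106*n - 120) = (n - 5)*(n + 2)*(n^3 + 9*n^2 + 26*n + 24) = (n - 5)*(n + 2)*(n + 4)*(n^2 + 5*n + 6) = (n - 5)*(n + 2)*(n + 3)*(n + 4)*(n + 2)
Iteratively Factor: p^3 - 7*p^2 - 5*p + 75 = (p - 5)*(p^2 - 2*p - 15) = (p - 5)^2*(p + 3)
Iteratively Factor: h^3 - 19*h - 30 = (h + 3)*(h^2 - 3*h - 10) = (h + 2)*(h + 3)*(h - 5)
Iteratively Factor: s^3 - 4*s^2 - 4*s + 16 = (s - 4)*(s^2 - 4) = (s - 4)*(s - 2)*(s + 2)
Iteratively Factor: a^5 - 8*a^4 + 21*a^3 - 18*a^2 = (a - 2)*(a^4 - 6*a^3 + 9*a^2) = (a - 3)*(a - 2)*(a^3 - 3*a^2) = a*(a - 3)*(a - 2)*(a^2 - 3*a) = a^2*(a - 3)*(a - 2)*(a - 3)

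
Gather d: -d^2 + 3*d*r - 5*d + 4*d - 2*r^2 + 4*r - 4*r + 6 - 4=-d^2 + d*(3*r - 1) - 2*r^2 + 2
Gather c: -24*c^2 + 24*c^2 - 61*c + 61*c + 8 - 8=0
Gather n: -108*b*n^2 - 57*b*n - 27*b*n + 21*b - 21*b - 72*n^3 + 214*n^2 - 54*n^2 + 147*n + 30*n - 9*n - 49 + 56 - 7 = -72*n^3 + n^2*(160 - 108*b) + n*(168 - 84*b)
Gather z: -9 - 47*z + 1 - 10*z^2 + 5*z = -10*z^2 - 42*z - 8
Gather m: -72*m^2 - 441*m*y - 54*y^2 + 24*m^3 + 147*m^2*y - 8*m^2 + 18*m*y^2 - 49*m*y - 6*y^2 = 24*m^3 + m^2*(147*y - 80) + m*(18*y^2 - 490*y) - 60*y^2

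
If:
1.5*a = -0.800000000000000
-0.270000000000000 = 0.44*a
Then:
No Solution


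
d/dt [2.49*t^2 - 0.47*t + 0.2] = 4.98*t - 0.47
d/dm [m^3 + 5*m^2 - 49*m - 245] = 3*m^2 + 10*m - 49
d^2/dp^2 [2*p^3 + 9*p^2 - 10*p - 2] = 12*p + 18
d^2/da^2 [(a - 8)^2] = 2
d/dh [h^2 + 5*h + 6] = 2*h + 5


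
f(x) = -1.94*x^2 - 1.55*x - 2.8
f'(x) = -3.88*x - 1.55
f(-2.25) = -9.13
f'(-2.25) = 7.18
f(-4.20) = -30.51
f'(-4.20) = 14.75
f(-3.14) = -17.06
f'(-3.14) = 10.63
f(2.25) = -16.11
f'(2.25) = -10.28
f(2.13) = -14.90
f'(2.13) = -9.81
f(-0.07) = -2.70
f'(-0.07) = -1.28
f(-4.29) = -31.85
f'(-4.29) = 15.10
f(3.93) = -38.85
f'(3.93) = -16.80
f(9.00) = -173.89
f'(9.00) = -36.47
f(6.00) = -81.94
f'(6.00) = -24.83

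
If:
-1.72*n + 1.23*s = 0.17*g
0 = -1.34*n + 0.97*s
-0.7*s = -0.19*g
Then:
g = 0.00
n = 0.00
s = 0.00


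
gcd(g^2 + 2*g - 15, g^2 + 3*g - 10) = g + 5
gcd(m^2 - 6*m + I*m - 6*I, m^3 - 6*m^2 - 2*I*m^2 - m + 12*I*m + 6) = m - 6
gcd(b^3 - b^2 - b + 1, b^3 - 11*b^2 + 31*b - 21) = b - 1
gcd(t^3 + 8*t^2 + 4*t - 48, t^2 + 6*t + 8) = t + 4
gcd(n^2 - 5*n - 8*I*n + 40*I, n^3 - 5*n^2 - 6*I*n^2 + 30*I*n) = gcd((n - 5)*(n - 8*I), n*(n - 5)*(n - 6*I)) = n - 5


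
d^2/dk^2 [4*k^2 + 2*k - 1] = 8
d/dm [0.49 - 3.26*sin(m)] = -3.26*cos(m)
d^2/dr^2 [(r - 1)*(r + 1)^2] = 6*r + 2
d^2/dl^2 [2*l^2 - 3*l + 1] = 4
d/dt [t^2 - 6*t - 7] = 2*t - 6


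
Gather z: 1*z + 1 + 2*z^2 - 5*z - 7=2*z^2 - 4*z - 6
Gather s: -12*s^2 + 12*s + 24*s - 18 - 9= -12*s^2 + 36*s - 27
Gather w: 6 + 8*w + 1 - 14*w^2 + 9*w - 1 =-14*w^2 + 17*w + 6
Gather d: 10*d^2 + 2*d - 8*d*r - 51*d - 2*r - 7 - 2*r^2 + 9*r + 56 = 10*d^2 + d*(-8*r - 49) - 2*r^2 + 7*r + 49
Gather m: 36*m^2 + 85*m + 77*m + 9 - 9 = 36*m^2 + 162*m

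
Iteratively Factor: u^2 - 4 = (u + 2)*(u - 2)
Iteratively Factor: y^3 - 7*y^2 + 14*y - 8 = (y - 2)*(y^2 - 5*y + 4) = (y - 2)*(y - 1)*(y - 4)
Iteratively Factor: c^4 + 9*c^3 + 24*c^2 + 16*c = (c + 4)*(c^3 + 5*c^2 + 4*c) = (c + 1)*(c + 4)*(c^2 + 4*c) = c*(c + 1)*(c + 4)*(c + 4)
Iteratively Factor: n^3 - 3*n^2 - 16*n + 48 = (n - 4)*(n^2 + n - 12) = (n - 4)*(n + 4)*(n - 3)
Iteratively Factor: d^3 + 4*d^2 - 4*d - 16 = (d + 4)*(d^2 - 4) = (d - 2)*(d + 4)*(d + 2)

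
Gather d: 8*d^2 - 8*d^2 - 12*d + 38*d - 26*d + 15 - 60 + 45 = 0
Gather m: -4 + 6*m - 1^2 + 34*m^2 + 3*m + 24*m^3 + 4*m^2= 24*m^3 + 38*m^2 + 9*m - 5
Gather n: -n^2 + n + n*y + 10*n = -n^2 + n*(y + 11)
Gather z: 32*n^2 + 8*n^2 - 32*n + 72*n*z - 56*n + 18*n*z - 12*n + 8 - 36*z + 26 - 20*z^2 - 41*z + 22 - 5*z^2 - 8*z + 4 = 40*n^2 - 100*n - 25*z^2 + z*(90*n - 85) + 60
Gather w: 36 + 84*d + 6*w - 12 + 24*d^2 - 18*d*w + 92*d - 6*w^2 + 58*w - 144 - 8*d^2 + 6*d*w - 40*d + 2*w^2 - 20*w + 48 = 16*d^2 + 136*d - 4*w^2 + w*(44 - 12*d) - 72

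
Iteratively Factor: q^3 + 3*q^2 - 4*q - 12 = (q + 2)*(q^2 + q - 6) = (q + 2)*(q + 3)*(q - 2)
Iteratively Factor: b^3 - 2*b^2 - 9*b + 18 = (b - 2)*(b^2 - 9) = (b - 3)*(b - 2)*(b + 3)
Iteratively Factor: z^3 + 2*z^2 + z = (z + 1)*(z^2 + z) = (z + 1)^2*(z)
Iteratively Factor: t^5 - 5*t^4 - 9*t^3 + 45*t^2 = (t)*(t^4 - 5*t^3 - 9*t^2 + 45*t) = t*(t - 3)*(t^3 - 2*t^2 - 15*t) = t*(t - 3)*(t + 3)*(t^2 - 5*t) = t^2*(t - 3)*(t + 3)*(t - 5)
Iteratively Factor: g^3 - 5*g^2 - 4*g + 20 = (g + 2)*(g^2 - 7*g + 10) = (g - 5)*(g + 2)*(g - 2)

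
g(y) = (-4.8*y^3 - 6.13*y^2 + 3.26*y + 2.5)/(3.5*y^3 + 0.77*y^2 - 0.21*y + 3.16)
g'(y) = (-14.4*y^2 - 12.26*y + 3.26)/(3.5*y^3 + 0.77*y^2 - 0.21*y + 3.16) + (-10.5*y^2 - 1.54*y + 0.21)*(-4.8*y^3 - 6.13*y^2 + 3.26*y + 2.5)/(3.5*y^3 + 0.77*y^2 - 0.21*y + 3.16)^2 = (7.105427357601e-15*y^5 + 17.759*y^4 - 20.804*y^3 - 72.9769*y^2 - 42.5916*y + 10.8266)/(12.25*y^6 + 5.39*y^5 - 0.8771*y^4 + 21.7966*y^3 + 4.9105*y^2 - 1.3272*y + 9.9856)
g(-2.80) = -0.76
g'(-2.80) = 0.25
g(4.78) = -1.61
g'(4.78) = 0.03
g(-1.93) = -0.42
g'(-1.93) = 0.62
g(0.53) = 0.47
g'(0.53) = -2.37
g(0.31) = 0.85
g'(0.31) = -0.92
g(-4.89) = -1.04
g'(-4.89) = 0.07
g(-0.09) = 0.68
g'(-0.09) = 1.39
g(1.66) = -1.48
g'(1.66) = -0.50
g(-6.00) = -1.10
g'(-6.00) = 0.05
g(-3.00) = -0.80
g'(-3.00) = 0.21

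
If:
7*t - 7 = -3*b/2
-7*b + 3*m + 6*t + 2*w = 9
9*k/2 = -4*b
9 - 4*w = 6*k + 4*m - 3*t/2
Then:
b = 14/13 - 112*w/507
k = 896*w/4563 - 112/117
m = 155/39 - 1942*w/1521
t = 8*w/169 + 10/13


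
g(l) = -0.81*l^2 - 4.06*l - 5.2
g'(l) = -1.62*l - 4.06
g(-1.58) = -0.81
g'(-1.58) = -1.50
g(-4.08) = -2.12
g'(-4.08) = 2.55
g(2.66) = -21.73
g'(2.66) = -8.37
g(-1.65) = -0.71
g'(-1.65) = -1.39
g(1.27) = -11.66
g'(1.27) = -6.12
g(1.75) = -14.79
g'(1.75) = -6.90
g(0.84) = -9.18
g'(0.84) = -5.42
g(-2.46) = -0.11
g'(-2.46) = -0.07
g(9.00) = -107.35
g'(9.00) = -18.64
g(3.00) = -24.67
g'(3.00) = -8.92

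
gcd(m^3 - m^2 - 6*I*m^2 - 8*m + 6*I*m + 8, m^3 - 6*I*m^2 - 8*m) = m^2 - 6*I*m - 8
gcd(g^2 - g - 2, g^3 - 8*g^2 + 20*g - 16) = g - 2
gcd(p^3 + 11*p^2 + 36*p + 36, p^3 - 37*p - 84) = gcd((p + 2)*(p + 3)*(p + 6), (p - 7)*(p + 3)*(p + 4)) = p + 3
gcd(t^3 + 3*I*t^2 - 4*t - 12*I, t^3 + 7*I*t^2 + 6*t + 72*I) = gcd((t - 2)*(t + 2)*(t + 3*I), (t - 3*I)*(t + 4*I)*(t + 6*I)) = 1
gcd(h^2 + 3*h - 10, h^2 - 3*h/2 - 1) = h - 2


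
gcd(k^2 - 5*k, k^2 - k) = k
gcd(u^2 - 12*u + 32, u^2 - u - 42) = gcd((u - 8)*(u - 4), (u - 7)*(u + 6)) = 1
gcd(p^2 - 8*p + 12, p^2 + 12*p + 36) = 1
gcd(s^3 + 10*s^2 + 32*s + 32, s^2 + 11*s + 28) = s + 4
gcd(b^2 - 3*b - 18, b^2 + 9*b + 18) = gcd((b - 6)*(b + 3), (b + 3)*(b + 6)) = b + 3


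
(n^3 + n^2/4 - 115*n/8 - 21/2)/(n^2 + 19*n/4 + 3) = (n^2 - n/2 - 14)/(n + 4)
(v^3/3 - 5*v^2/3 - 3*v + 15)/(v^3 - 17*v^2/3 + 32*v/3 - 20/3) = (v^3 - 5*v^2 - 9*v + 45)/(3*v^3 - 17*v^2 + 32*v - 20)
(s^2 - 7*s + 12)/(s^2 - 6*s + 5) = (s^2 - 7*s + 12)/(s^2 - 6*s + 5)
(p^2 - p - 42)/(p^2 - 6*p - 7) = (p + 6)/(p + 1)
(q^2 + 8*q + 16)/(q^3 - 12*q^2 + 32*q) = (q^2 + 8*q + 16)/(q*(q^2 - 12*q + 32))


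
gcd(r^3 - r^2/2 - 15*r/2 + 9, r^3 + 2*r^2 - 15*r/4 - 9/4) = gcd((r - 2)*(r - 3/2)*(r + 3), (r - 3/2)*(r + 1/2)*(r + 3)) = r^2 + 3*r/2 - 9/2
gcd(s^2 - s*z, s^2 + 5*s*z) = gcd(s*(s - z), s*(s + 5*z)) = s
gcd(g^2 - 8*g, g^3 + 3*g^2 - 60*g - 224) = g - 8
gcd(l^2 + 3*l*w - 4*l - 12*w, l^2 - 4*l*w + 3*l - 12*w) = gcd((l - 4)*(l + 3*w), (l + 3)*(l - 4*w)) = 1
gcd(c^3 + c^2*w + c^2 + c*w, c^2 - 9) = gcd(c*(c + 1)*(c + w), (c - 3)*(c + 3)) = 1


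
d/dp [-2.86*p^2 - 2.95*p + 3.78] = -5.72*p - 2.95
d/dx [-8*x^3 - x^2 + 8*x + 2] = -24*x^2 - 2*x + 8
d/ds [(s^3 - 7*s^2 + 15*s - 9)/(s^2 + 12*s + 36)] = (s^3 + 18*s^2 - 99*s + 108)/(s^3 + 18*s^2 + 108*s + 216)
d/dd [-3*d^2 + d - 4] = 1 - 6*d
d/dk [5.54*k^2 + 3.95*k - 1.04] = 11.08*k + 3.95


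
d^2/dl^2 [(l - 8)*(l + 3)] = 2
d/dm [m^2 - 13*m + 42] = 2*m - 13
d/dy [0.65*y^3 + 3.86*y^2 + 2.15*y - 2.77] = 1.95*y^2 + 7.72*y + 2.15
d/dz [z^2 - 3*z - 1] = 2*z - 3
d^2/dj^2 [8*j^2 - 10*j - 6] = 16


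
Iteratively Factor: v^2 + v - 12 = (v + 4)*(v - 3)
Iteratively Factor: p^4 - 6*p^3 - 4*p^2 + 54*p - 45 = (p - 1)*(p^3 - 5*p^2 - 9*p + 45) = (p - 1)*(p + 3)*(p^2 - 8*p + 15) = (p - 5)*(p - 1)*(p + 3)*(p - 3)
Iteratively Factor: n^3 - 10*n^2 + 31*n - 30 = (n - 2)*(n^2 - 8*n + 15) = (n - 5)*(n - 2)*(n - 3)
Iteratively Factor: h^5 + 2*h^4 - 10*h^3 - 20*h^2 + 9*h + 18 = (h + 2)*(h^4 - 10*h^2 + 9) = (h - 1)*(h + 2)*(h^3 + h^2 - 9*h - 9) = (h - 1)*(h + 1)*(h + 2)*(h^2 - 9) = (h - 1)*(h + 1)*(h + 2)*(h + 3)*(h - 3)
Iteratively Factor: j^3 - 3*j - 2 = (j + 1)*(j^2 - j - 2) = (j - 2)*(j + 1)*(j + 1)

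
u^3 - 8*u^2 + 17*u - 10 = (u - 5)*(u - 2)*(u - 1)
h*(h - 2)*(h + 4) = h^3 + 2*h^2 - 8*h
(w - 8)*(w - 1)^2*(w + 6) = w^4 - 4*w^3 - 43*w^2 + 94*w - 48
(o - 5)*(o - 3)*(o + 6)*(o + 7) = o^4 + 5*o^3 - 47*o^2 - 141*o + 630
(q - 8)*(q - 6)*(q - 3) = q^3 - 17*q^2 + 90*q - 144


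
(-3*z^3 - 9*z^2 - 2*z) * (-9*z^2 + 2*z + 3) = 27*z^5 + 75*z^4 - 9*z^3 - 31*z^2 - 6*z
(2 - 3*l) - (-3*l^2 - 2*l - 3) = 3*l^2 - l + 5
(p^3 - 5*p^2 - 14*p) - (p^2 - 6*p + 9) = p^3 - 6*p^2 - 8*p - 9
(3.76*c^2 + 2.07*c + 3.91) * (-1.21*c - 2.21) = -4.5496*c^3 - 10.8143*c^2 - 9.3058*c - 8.6411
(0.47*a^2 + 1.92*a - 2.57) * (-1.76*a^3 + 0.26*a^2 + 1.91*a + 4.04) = -0.8272*a^5 - 3.257*a^4 + 5.9201*a^3 + 4.8978*a^2 + 2.8481*a - 10.3828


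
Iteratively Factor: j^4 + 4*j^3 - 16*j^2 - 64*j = (j)*(j^3 + 4*j^2 - 16*j - 64) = j*(j + 4)*(j^2 - 16) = j*(j + 4)^2*(j - 4)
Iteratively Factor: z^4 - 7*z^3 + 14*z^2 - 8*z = (z - 2)*(z^3 - 5*z^2 + 4*z) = z*(z - 2)*(z^2 - 5*z + 4) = z*(z - 4)*(z - 2)*(z - 1)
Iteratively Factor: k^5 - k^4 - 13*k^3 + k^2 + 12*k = (k - 4)*(k^4 + 3*k^3 - k^2 - 3*k) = (k - 4)*(k - 1)*(k^3 + 4*k^2 + 3*k) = (k - 4)*(k - 1)*(k + 1)*(k^2 + 3*k) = (k - 4)*(k - 1)*(k + 1)*(k + 3)*(k)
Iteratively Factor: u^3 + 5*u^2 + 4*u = (u)*(u^2 + 5*u + 4) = u*(u + 1)*(u + 4)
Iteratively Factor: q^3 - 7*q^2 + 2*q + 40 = (q - 4)*(q^2 - 3*q - 10) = (q - 4)*(q + 2)*(q - 5)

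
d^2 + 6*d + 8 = (d + 2)*(d + 4)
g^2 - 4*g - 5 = (g - 5)*(g + 1)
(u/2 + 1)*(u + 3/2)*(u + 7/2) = u^3/2 + 7*u^2/2 + 61*u/8 + 21/4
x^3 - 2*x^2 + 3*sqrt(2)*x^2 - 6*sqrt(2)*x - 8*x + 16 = (x - 2)*(x - sqrt(2))*(x + 4*sqrt(2))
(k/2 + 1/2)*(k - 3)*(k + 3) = k^3/2 + k^2/2 - 9*k/2 - 9/2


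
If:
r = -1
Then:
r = -1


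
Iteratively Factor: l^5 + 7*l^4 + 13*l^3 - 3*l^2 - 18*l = (l + 3)*(l^4 + 4*l^3 + l^2 - 6*l) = (l + 3)^2*(l^3 + l^2 - 2*l) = l*(l + 3)^2*(l^2 + l - 2) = l*(l + 2)*(l + 3)^2*(l - 1)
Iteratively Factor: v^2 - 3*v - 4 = (v + 1)*(v - 4)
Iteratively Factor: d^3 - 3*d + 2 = (d - 1)*(d^2 + d - 2) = (d - 1)^2*(d + 2)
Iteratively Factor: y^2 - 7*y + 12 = (y - 3)*(y - 4)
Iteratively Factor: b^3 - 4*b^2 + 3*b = (b - 1)*(b^2 - 3*b) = b*(b - 1)*(b - 3)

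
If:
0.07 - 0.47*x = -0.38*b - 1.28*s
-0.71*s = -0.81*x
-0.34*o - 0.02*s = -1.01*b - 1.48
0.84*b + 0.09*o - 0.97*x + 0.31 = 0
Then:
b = -0.52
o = 2.80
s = 0.15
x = 0.13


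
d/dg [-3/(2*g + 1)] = 6/(2*g + 1)^2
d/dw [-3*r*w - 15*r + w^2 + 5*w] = -3*r + 2*w + 5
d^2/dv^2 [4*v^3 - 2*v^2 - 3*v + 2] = 24*v - 4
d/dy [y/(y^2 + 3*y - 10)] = (y^2 - y*(2*y + 3) + 3*y - 10)/(y^2 + 3*y - 10)^2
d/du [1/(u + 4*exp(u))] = (-4*exp(u) - 1)/(u + 4*exp(u))^2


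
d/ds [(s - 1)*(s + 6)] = 2*s + 5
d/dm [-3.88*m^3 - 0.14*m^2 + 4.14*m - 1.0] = -11.64*m^2 - 0.28*m + 4.14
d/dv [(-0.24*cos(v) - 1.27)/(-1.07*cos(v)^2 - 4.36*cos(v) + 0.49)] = (0.2568*cos(v)^2 + 2.7178*cos(v) + 5.6548)*sin(v)/(1.1449*cos(v)^4 + 9.3304*cos(v)^3 + 17.961*cos(v)^2 - 4.2728*cos(v) + 0.2401)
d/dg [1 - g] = -1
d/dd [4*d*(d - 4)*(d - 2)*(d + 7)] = 16*d^3 + 12*d^2 - 272*d + 224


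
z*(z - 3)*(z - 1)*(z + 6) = z^4 + 2*z^3 - 21*z^2 + 18*z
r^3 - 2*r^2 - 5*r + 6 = (r - 3)*(r - 1)*(r + 2)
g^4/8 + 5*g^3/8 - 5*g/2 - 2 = (g/4 + 1)*(g/2 + 1/2)*(g - 2)*(g + 2)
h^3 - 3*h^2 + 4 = (h - 2)^2*(h + 1)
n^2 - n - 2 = (n - 2)*(n + 1)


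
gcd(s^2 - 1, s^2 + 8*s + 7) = s + 1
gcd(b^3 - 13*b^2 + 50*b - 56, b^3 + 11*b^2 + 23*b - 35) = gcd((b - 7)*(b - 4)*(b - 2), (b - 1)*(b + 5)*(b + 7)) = 1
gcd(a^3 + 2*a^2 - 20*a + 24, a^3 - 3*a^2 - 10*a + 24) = a - 2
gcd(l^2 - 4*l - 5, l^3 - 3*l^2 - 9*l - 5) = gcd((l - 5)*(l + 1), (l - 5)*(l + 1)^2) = l^2 - 4*l - 5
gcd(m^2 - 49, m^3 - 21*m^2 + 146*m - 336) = m - 7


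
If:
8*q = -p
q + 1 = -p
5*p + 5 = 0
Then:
No Solution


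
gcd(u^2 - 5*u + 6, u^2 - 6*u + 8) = u - 2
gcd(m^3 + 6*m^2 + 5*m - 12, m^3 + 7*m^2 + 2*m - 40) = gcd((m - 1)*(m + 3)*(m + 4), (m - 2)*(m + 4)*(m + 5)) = m + 4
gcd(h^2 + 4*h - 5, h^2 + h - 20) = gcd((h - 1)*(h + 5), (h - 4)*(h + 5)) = h + 5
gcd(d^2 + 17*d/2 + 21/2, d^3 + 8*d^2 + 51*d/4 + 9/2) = d + 3/2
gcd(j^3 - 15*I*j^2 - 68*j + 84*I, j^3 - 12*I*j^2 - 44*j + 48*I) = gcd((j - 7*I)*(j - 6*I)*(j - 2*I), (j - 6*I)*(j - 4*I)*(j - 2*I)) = j^2 - 8*I*j - 12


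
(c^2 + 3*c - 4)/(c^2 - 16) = (c - 1)/(c - 4)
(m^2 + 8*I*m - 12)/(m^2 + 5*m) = (m^2 + 8*I*m - 12)/(m*(m + 5))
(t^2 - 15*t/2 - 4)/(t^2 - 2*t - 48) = (t + 1/2)/(t + 6)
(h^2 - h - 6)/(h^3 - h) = (h^2 - h - 6)/(h^3 - h)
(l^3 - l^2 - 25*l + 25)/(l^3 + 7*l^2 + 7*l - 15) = (l - 5)/(l + 3)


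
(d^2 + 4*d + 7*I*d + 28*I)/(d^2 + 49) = (d + 4)/(d - 7*I)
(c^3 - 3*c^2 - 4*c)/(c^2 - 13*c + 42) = c*(c^2 - 3*c - 4)/(c^2 - 13*c + 42)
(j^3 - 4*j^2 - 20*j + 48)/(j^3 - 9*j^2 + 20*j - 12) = (j + 4)/(j - 1)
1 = 1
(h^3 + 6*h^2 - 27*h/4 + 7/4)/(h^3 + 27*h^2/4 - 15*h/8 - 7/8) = 2*(2*h - 1)/(4*h + 1)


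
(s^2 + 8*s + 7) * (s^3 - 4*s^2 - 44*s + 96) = s^5 + 4*s^4 - 69*s^3 - 284*s^2 + 460*s + 672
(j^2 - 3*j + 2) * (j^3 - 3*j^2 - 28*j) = j^5 - 6*j^4 - 17*j^3 + 78*j^2 - 56*j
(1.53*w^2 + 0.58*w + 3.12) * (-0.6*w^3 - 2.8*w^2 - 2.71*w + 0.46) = -0.918*w^5 - 4.632*w^4 - 7.6423*w^3 - 9.604*w^2 - 8.1884*w + 1.4352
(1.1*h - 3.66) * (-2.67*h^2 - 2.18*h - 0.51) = -2.937*h^3 + 7.3742*h^2 + 7.4178*h + 1.8666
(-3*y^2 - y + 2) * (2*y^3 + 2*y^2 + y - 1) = -6*y^5 - 8*y^4 - y^3 + 6*y^2 + 3*y - 2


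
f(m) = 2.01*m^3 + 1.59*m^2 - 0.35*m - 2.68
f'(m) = 6.03*m^2 + 3.18*m - 0.35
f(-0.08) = -2.64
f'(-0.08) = -0.57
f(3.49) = 100.91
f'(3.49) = 84.19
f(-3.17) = -49.62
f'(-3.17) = 50.16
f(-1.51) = -5.45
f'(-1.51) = 8.60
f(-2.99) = -41.15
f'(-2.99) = 44.05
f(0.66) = -1.64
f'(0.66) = 4.38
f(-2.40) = -20.47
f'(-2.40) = 26.75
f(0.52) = -2.15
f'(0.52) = 2.93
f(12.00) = 3695.36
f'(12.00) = 906.13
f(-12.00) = -3242.80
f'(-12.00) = 829.81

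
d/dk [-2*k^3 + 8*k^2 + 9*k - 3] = -6*k^2 + 16*k + 9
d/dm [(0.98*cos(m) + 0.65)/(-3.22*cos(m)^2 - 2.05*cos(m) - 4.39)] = (-3.1556*cos(m)^2 - 4.186*cos(m) + 2.9697)*sin(m)/(10.3684*cos(m)^4 + 13.202*cos(m)^3 + 32.4741*cos(m)^2 + 17.999*cos(m) + 19.2721)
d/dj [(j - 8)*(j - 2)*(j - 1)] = 3*j^2 - 22*j + 26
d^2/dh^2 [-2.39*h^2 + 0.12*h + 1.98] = -4.78000000000000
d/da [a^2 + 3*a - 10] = 2*a + 3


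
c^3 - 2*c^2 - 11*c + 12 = (c - 4)*(c - 1)*(c + 3)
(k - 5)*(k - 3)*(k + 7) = k^3 - k^2 - 41*k + 105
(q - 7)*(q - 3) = q^2 - 10*q + 21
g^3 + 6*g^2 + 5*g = g*(g + 1)*(g + 5)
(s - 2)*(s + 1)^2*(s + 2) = s^4 + 2*s^3 - 3*s^2 - 8*s - 4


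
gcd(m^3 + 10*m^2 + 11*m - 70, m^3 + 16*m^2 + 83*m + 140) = m^2 + 12*m + 35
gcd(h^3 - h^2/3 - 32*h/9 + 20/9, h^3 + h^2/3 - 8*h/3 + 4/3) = h^2 + 4*h/3 - 4/3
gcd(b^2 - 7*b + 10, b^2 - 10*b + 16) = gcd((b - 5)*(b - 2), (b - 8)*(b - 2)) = b - 2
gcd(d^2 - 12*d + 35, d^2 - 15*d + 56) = d - 7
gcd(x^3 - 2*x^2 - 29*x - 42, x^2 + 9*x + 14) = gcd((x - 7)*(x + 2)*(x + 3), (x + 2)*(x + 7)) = x + 2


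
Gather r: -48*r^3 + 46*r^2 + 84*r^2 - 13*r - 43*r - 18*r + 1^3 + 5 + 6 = -48*r^3 + 130*r^2 - 74*r + 12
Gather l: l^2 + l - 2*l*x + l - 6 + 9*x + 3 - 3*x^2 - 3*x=l^2 + l*(2 - 2*x) - 3*x^2 + 6*x - 3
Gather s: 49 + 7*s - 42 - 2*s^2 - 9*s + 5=-2*s^2 - 2*s + 12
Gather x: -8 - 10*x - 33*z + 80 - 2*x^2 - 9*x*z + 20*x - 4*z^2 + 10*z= -2*x^2 + x*(10 - 9*z) - 4*z^2 - 23*z + 72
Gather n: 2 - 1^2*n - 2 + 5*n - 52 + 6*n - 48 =10*n - 100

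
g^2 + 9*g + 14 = (g + 2)*(g + 7)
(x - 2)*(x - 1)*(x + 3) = x^3 - 7*x + 6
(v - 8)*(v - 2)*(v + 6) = v^3 - 4*v^2 - 44*v + 96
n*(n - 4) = n^2 - 4*n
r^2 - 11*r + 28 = (r - 7)*(r - 4)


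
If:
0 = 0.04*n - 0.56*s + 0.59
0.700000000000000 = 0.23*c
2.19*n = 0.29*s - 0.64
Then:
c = 3.04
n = -0.15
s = 1.04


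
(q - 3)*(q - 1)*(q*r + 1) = q^3*r - 4*q^2*r + q^2 + 3*q*r - 4*q + 3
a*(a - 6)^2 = a^3 - 12*a^2 + 36*a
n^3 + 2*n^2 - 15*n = n*(n - 3)*(n + 5)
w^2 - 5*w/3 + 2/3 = (w - 1)*(w - 2/3)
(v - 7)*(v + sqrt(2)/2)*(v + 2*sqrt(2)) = v^3 - 7*v^2 + 5*sqrt(2)*v^2/2 - 35*sqrt(2)*v/2 + 2*v - 14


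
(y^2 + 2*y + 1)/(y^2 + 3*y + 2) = (y + 1)/(y + 2)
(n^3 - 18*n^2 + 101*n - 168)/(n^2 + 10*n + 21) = (n^3 - 18*n^2 + 101*n - 168)/(n^2 + 10*n + 21)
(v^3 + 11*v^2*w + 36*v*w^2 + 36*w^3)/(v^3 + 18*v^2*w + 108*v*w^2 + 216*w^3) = (v^2 + 5*v*w + 6*w^2)/(v^2 + 12*v*w + 36*w^2)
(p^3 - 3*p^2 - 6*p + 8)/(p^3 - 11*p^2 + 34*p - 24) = (p + 2)/(p - 6)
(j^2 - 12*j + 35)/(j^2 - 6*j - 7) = (j - 5)/(j + 1)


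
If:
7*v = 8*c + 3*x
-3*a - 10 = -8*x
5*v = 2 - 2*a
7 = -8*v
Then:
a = 51/16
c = -1723/1024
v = -7/8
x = 313/128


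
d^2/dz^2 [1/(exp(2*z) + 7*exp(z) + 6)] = (2*(2*exp(z) + 7)^2*exp(z) - (4*exp(z) + 7)*(exp(2*z) + 7*exp(z) + 6))*exp(z)/(exp(2*z) + 7*exp(z) + 6)^3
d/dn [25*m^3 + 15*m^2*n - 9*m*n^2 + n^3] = 15*m^2 - 18*m*n + 3*n^2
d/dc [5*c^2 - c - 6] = 10*c - 1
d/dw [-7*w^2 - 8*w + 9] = -14*w - 8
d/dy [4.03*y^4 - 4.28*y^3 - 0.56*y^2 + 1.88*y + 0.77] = 16.12*y^3 - 12.84*y^2 - 1.12*y + 1.88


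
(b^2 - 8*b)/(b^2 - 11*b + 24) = b/(b - 3)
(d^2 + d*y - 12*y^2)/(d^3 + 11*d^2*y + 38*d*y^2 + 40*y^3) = (d - 3*y)/(d^2 + 7*d*y + 10*y^2)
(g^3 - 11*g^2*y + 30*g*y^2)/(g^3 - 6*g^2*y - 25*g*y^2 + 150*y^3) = g/(g + 5*y)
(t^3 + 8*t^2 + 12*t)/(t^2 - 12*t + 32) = t*(t^2 + 8*t + 12)/(t^2 - 12*t + 32)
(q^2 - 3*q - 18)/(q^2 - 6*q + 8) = (q^2 - 3*q - 18)/(q^2 - 6*q + 8)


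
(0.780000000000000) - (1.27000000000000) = -0.490000000000000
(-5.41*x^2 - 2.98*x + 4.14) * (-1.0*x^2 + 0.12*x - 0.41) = 5.41*x^4 + 2.3308*x^3 - 2.2795*x^2 + 1.7186*x - 1.6974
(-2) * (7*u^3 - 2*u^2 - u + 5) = -14*u^3 + 4*u^2 + 2*u - 10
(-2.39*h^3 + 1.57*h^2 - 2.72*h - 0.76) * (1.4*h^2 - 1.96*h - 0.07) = -3.346*h^5 + 6.8824*h^4 - 6.7179*h^3 + 4.1573*h^2 + 1.68*h + 0.0532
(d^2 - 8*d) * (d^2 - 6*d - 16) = d^4 - 14*d^3 + 32*d^2 + 128*d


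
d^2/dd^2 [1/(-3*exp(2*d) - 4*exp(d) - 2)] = 4*((3*exp(d) + 1)*(3*exp(2*d) + 4*exp(d) + 2) - 2*(3*exp(d) + 2)^2*exp(d))*exp(d)/(3*exp(2*d) + 4*exp(d) + 2)^3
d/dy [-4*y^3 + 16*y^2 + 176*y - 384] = -12*y^2 + 32*y + 176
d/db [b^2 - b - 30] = 2*b - 1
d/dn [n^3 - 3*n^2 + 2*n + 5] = 3*n^2 - 6*n + 2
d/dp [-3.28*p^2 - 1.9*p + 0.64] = -6.56*p - 1.9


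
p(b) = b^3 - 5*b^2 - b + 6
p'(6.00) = 47.00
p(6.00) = 36.00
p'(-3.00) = 56.00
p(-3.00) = -63.00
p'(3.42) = -0.11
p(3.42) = -15.90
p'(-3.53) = 71.68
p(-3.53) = -96.76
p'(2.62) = -6.61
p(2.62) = -12.96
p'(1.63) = -9.33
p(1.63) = -4.58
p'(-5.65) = 151.27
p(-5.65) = -328.32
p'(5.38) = 32.03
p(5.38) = 11.62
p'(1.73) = -9.32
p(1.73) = -5.52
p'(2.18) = -8.54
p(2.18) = -9.58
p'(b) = 3*b^2 - 10*b - 1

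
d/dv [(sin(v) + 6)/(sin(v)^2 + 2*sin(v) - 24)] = -cos(v)/(sin(v) - 4)^2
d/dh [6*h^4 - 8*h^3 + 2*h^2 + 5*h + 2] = 24*h^3 - 24*h^2 + 4*h + 5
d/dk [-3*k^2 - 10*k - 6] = -6*k - 10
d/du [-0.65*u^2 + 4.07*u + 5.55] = 4.07 - 1.3*u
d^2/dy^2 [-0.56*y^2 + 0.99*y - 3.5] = -1.12000000000000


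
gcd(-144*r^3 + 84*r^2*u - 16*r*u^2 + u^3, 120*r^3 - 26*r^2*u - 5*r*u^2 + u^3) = 24*r^2 - 10*r*u + u^2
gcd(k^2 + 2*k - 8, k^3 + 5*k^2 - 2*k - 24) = k^2 + 2*k - 8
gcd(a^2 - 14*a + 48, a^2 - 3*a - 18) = a - 6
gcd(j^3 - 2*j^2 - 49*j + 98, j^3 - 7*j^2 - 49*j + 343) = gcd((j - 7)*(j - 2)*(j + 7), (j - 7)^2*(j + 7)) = j^2 - 49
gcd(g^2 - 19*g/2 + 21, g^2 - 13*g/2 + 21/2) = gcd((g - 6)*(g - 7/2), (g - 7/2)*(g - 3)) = g - 7/2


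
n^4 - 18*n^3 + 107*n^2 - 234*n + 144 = (n - 8)*(n - 6)*(n - 3)*(n - 1)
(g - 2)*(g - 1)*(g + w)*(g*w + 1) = g^4*w + g^3*w^2 - 3*g^3*w + g^3 - 3*g^2*w^2 + 3*g^2*w - 3*g^2 + 2*g*w^2 - 3*g*w + 2*g + 2*w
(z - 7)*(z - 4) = z^2 - 11*z + 28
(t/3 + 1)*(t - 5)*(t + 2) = t^3/3 - 19*t/3 - 10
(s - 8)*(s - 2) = s^2 - 10*s + 16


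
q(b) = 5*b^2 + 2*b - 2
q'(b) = 10*b + 2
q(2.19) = 26.36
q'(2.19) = 23.90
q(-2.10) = 15.85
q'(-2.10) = -19.00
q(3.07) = 51.26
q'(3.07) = 32.70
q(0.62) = 1.16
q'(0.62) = 8.20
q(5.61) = 166.58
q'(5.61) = 58.10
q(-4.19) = 77.40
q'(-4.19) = -39.90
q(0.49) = 0.18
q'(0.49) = 6.90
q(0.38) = -0.52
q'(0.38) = 5.80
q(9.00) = 421.00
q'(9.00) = 92.00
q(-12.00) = 694.00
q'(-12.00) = -118.00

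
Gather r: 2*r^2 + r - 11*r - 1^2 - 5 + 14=2*r^2 - 10*r + 8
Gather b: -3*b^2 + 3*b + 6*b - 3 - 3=-3*b^2 + 9*b - 6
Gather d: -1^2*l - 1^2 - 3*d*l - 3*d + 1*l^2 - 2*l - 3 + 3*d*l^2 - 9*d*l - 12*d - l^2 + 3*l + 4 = d*(3*l^2 - 12*l - 15)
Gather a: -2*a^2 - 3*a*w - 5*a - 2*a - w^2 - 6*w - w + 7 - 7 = -2*a^2 + a*(-3*w - 7) - w^2 - 7*w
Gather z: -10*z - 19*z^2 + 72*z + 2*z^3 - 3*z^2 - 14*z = 2*z^3 - 22*z^2 + 48*z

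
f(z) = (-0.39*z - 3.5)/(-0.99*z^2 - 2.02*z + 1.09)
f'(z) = (-0.39*z - 3.5)*(1.98*z + 2.02)/(-0.99*z^2 - 2.02*z + 1.09)^2 - 0.39/(-0.99*z^2 - 2.02*z + 1.09) = (0.3861*z^2 + 0.7878*z - (0.39*z + 3.5)*(1.98*z + 2.02) - 0.4251)/(0.99*z^2 + 2.02*z - 1.09)^2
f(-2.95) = 1.50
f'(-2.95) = 3.91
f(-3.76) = 0.38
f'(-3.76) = 0.46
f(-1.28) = -1.46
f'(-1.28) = 0.18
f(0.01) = -3.28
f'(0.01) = -6.61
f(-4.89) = 0.13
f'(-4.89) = 0.11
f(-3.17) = 0.92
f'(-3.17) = 1.76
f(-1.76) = -1.78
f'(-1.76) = 1.41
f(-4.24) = 0.23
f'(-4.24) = 0.23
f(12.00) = 0.05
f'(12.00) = -0.01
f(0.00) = -3.21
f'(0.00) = -6.31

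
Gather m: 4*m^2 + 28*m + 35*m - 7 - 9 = 4*m^2 + 63*m - 16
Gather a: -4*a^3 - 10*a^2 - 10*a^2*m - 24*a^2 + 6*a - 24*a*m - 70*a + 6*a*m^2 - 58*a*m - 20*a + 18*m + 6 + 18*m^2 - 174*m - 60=-4*a^3 + a^2*(-10*m - 34) + a*(6*m^2 - 82*m - 84) + 18*m^2 - 156*m - 54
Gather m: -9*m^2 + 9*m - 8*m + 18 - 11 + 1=-9*m^2 + m + 8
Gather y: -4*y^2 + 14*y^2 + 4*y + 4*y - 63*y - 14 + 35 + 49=10*y^2 - 55*y + 70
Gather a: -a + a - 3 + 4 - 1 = 0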